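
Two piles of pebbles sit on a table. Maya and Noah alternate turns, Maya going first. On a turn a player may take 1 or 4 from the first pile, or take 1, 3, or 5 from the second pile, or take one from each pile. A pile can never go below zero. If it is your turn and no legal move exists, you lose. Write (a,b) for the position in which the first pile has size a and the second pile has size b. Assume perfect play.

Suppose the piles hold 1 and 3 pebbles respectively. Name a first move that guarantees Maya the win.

Classify positions by backward induction: terminal positions (no move available) are L. From any other position, the mover wins iff some move reaches an L.
No move ever increases a pile, so every position that can arise here has a ≤ 1 and b ≤ 3; it is enough to label the cells with 0 ≤ a ≤ 1 and 0 ≤ b ≤ 3.
Every move lowers a or b (never raises either), so fill the grid row by row in increasing a, and left to right within a row: each cell's successors are then already labelled.
      b=0  b=1  b=2  b=3
a=0:    L    W    L    W
a=1:    W    W    W    W
Cells with no legal move (terminal, hence L): (0,0).
The remaining L cells, each justified by listing all of its moves:
(0,2): only reaches (0,1)(W), which is W → L
Every other cell has at least one move into one of the L cells above, so it is W.
From (1,3), the L positions reachable in one move are: (0,2).

Move to (0,2).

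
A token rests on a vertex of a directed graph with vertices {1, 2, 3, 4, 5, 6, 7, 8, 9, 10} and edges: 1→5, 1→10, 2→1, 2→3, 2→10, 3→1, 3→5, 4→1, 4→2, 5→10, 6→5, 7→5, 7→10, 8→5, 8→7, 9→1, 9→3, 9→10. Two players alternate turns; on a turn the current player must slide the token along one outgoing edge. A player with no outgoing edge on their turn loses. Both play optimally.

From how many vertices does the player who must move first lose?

5

Positions with no move are L. A position that does have a move is losing for the player to move precisely when every available move leads to a winning position for the opponent. Fill in the labels:
Every edge goes from a vertex to one that appears earlier in the order 10, 5, 1, 7, 8, 3, 9, 2, 6, 4, so processing vertices in that order labels each vertex after all of its successors.
10: no outgoing edge → L
5: can move to 10, which is L ⇒ W
1: can move to 10, which is L ⇒ W
7: can move to 10, which is L ⇒ W
8: moves to 7(W), 5(W); every one is W ⇒ L
3: moves to 1(W), 5(W); every one is W ⇒ L
9: can move to 3, which is L ⇒ W
2: can move to 3, which is L ⇒ W
6: the only move is to 5(W), a W ⇒ L
4: moves to 2(W), 1(W); every one is W ⇒ L
The L vertices are 3, 4, 6, 8, 10; that is 5 in all.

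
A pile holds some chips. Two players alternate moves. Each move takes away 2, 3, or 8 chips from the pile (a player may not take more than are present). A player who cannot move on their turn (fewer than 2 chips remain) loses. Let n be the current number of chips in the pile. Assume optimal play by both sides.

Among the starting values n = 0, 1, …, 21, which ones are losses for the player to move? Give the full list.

0, 1, 5, 6, 10, 11, 15, 16, 20, 21

Classify positions by backward induction: terminal positions (no move available) are L. From any other position, the mover wins iff some move reaches an L.
n=0: no move → L
n=1: no move → L
n=2: W (go to 0, an L position)
n=3: W (go to 1, an L position)
n=4: W (go to 1, an L position)
n=5: L (options 3(W), 2(W) are all W)
n=6: L (options 4(W), 3(W) are all W)
n=7: W (go to 5, an L position)
n=8: W (go to 6, an L position)
n=9: W (go to 6, an L position)
n=10: L (options 8(W), 7(W), 2(W) are all W)
n=11: L (options 9(W), 8(W), 3(W) are all W)
n=12: W (go to 10, an L position)
n=13: W (go to 11, an L position)
n=14: W (go to 11, an L position)
n=15: L (options 13(W), 12(W), 7(W) are all W)
n=16: L (options 14(W), 13(W), 8(W) are all W)
n=17: W (go to 15, an L position)
n=18: W (go to 16, an L position)
n=19: W (go to 16, an L position)
n=20: L (options 18(W), 17(W), 12(W) are all W)
n=21: L (options 19(W), 18(W), 13(W) are all W)
The losing starting values of n are exactly the entries labelled L in this table (10 of them).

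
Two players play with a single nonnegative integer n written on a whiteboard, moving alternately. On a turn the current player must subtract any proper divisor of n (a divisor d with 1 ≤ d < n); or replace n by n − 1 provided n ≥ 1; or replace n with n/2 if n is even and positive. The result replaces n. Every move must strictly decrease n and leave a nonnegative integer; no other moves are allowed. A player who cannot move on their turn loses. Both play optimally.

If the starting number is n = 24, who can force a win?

Label each position W (a win for the player to move) or L (a loss). A position with no legal move is L; any other position is W exactly when some move reaches an L, and L when every move reaches a W.
n=0: no move → L
n=1: W (go to 0, an L position)
n=2: L (sole option 1(W) is W)
n=3: W (go to 2, an L position)
n=4: W (go to 2, an L position)
n=5: L (sole option 4(W) is W)
n=6: W (go to 5, an L position)
n=7: L (sole option 6(W) is W)
n=8: W (go to 7, an L position)
n=9: L (options 6(W), 8(W) are all W)
n=10: W (go to 5, an L position)
n=11: L (sole option 10(W) is W)
n=12: W (go to 9, an L position)
n=13: L (sole option 12(W) is W)
n=14: W (go to 7, an L position)
n=15: L (options 10(W), 12(W), 14(W) are all W)
n=16: W (go to 15, an L position)
n=17: L (sole option 16(W) is W)
n=18: W (go to 9, an L position)
n=19: L (sole option 18(W) is W)
n=20: W (go to 15, an L position)
n=21: L (options 14(W), 18(W), 20(W) are all W)
n=22: W (go to 11, an L position)
n=23: L (sole option 22(W) is W)
n=24: W (go to 21, an L position)
From 24 the player to move can move to 21, reaching an L position.

The first player wins.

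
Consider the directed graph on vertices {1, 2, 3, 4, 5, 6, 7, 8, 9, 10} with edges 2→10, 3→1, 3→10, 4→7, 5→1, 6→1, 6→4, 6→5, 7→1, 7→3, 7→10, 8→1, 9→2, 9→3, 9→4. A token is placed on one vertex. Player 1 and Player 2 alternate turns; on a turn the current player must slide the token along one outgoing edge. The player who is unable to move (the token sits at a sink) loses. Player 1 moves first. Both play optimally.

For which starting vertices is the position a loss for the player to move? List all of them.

Build the W/L table. Terminal = L. A non-terminal position is W if it has a move to some L; otherwise it is L.
Every edge goes from a vertex to one that appears earlier in the order 1, 10, 8, 3, 7, 2, 5, 4, 6, 9, so processing vertices in that order labels each vertex after all of its successors.
1: no outgoing edge → L
10: no outgoing edge → L
8: W (go to 1, an L position)
3: W (go to 10, an L position)
7: W (go to 10, an L position)
2: W (go to 10, an L position)
5: W (go to 1, an L position)
4: L (sole option 7(W) is W)
6: W (go to 4, an L position)
9: W (go to 4, an L position)
Reading off the rows marked L gives the requested list; there are 3 such vertices.

1, 4, 10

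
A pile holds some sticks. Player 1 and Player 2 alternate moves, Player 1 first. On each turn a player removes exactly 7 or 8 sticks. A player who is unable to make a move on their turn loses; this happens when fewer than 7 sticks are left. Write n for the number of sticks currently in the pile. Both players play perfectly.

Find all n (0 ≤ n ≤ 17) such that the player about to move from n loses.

0, 1, 2, 3, 4, 5, 6, 15, 16, 17

Use the standard recursion: the mover loses at a terminal position; elsewhere, the mover wins exactly when some move hands the opponent an L position.
n=0: no move → L
n=1: no move → L
n=2: no move → L
n=3: no move → L
n=4: no move → L
n=5: no move → L
n=6: no move → L
n=7: →0(L), so W
n=8: →1(L), so W
n=9: →2(L), so W
n=10: →3(L), so W
n=11: →4(L), so W
n=12: →5(L), so W
n=13: →6(L), so W
n=14: →6(L), so W
n=15: →8(W), 7(W) — all W, so L
n=16: →9(W), 8(W) — all W, so L
n=17: →10(W), 9(W) — all W, so L
Reading off the rows marked L gives the requested list; there are 10 such values of n.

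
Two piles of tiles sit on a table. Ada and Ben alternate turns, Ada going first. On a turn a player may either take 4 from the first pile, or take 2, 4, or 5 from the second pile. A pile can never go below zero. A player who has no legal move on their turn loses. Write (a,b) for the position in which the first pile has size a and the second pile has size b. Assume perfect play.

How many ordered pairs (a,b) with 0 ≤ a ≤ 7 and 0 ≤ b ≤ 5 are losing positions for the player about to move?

Classify positions by backward induction: terminal positions (no move available) are L. From any other position, the mover wins iff some move reaches an L.
Every move lowers a or b (never raises either), so fill the grid row by row in increasing a, and left to right within a row: each cell's successors are then already labelled.
      b=0  b=1  b=2  b=3  b=4  b=5
a=0:    L    L    W    W    W    W
a=1:    L    L    W    W    W    W
a=2:    L    L    W    W    W    W
a=3:    L    L    W    W    W    W
a=4:    W    W    L    L    W    W
a=5:    W    W    L    L    W    W
a=6:    W    W    L    L    W    W
a=7:    W    W    L    L    W    W
Cells with no legal move (terminal, hence L): (0,0), (0,1), (1,0), (1,1), (2,0), (2,1), (3,0), (3,1).
The remaining L cells, each justified by listing all of its moves:
(4,2): moves to (0,2)(W), (4,0)(W); every one is W ⇒ L
(4,3): moves to (0,3)(W), (4,1)(W); every one is W ⇒ L
(5,2): moves to (1,2)(W), (5,0)(W); every one is W ⇒ L
(5,3): moves to (1,3)(W), (5,1)(W); every one is W ⇒ L
(6,2): moves to (2,2)(W), (6,0)(W); every one is W ⇒ L
(6,3): moves to (2,3)(W), (6,1)(W); every one is W ⇒ L
(7,2): moves to (3,2)(W), (7,0)(W); every one is W ⇒ L
(7,3): moves to (3,3)(W), (7,1)(W); every one is W ⇒ L
Every other cell has at least one move into one of the L cells above, so it is W.
L cells per row: a=0: 2, a=1: 2, a=2: 2, a=3: 2, a=4: 2, a=5: 2, a=6: 2, a=7: 2; total 16.

16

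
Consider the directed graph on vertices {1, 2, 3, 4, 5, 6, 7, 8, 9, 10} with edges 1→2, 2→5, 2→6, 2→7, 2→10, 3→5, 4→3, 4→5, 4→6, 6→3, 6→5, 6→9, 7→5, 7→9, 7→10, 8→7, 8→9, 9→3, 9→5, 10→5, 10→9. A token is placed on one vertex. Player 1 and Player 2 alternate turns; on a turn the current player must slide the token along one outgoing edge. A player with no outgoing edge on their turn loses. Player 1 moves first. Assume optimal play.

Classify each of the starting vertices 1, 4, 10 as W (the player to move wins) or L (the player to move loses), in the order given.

Classify positions by backward induction: terminal positions (no move available) are L. From any other position, the mover wins iff some move reaches an L.
Every edge goes from a vertex to one that appears earlier in the order 5, 3, 9, 10, 6, 7, 2, 4, 1, 8, so processing vertices in that order labels each vertex after all of its successors.
5: no outgoing edge → L
3: can move to 5, which is L ⇒ W
9: can move to 5, which is L ⇒ W
10: can move to 5, which is L ⇒ W
6: can move to 5, which is L ⇒ W
7: can move to 5, which is L ⇒ W
2: can move to 5, which is L ⇒ W
4: can move to 5, which is L ⇒ W
1: the only move is to 2(W), a W ⇒ L
8: moves to 7(W), 9(W); every one is W ⇒ L

1: L, 4: W, 10: W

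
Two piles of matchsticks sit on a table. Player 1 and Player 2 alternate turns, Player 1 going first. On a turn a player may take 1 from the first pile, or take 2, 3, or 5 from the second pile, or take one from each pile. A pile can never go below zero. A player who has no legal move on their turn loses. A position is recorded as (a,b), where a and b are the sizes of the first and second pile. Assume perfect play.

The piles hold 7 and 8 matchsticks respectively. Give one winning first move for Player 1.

Move to (6,8).

Label each position W (a win for the player to move) or L (a loss). A position with no legal move is L; any other position is W exactly when some move reaches an L, and L when every move reaches a W.
No move ever increases a pile, so every position that can arise here has a ≤ 7 and b ≤ 8; it is enough to label the cells with 0 ≤ a ≤ 7 and 0 ≤ b ≤ 8.
Every move lowers a or b (never raises either), so fill the grid row by row in increasing a, and left to right within a row: each cell's successors are then already labelled.
      b=0  b=1  b=2  b=3  b=4  b=5  b=6  b=7  b=8
a=0:    L    L    W    W    W    W    W    L    L
a=1:    W    W    W    L    L    W    W    W    W
a=2:    L    L    W    W    W    W    W    L    L
a=3:    W    W    W    L    L    W    W    W    W
a=4:    L    L    W    W    W    W    W    L    L
a=5:    W    W    W    L    L    W    W    W    W
a=6:    L    L    W    W    W    W    W    L    L
a=7:    W    W    W    L    L    W    W    W    W
Cells with no legal move (terminal, hence L): (0,0), (0,1).
The remaining L cells, each justified by listing all of its moves:
(0,7): →(0,5)(W), (0,4)(W), (0,2)(W) — all W, so L
(0,8): →(0,6)(W), (0,5)(W), (0,3)(W) — all W, so L
(1,3): →(0,3)(W), (1,1)(W), (1,0)(W), (0,2)(W) — all W, so L
(1,4): →(0,4)(W), (1,2)(W), (1,1)(W), (0,3)(W) — all W, so L
(2,0): →(1,0)(W) only, which is W, so L
(2,1): →(1,1)(W), (1,0)(W) — all W, so L
(2,7): →(1,7)(W), (2,5)(W), (2,4)(W), (2,2)(W), (1,6)(W) — all W, so L
(2,8): →(1,8)(W), (2,6)(W), (2,5)(W), (2,3)(W), (1,7)(W) — all W, so L
(3,3): →(2,3)(W), (3,1)(W), (3,0)(W), (2,2)(W) — all W, so L
(3,4): →(2,4)(W), (3,2)(W), (3,1)(W), (2,3)(W) — all W, so L
(4,0): →(3,0)(W) only, which is W, so L
(4,1): →(3,1)(W), (3,0)(W) — all W, so L
(4,7): →(3,7)(W), (4,5)(W), (4,4)(W), (4,2)(W), (3,6)(W) — all W, so L
(4,8): →(3,8)(W), (4,6)(W), (4,5)(W), (4,3)(W), (3,7)(W) — all W, so L
(5,3): →(4,3)(W), (5,1)(W), (5,0)(W), (4,2)(W) — all W, so L
(5,4): →(4,4)(W), (5,2)(W), (5,1)(W), (4,3)(W) — all W, so L
(6,0): →(5,0)(W) only, which is W, so L
(6,1): →(5,1)(W), (5,0)(W) — all W, so L
(6,7): →(5,7)(W), (6,5)(W), (6,4)(W), (6,2)(W), (5,6)(W) — all W, so L
(6,8): →(5,8)(W), (6,6)(W), (6,5)(W), (6,3)(W), (5,7)(W) — all W, so L
(7,3): →(6,3)(W), (7,1)(W), (7,0)(W), (6,2)(W) — all W, so L
(7,4): →(6,4)(W), (7,2)(W), (7,1)(W), (6,3)(W) — all W, so L
Every other cell has at least one move into one of the L cells above, so it is W.
From (7,8), the L positions reachable in one move are: (6,8), (7,3), (6,7). Any move reaching one of these is winning.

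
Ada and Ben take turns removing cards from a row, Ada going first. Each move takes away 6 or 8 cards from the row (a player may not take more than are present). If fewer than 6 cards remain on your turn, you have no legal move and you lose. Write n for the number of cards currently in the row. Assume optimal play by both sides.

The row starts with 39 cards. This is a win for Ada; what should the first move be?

Remove 6, leaving 33.

Compute win/loss labels from the base case upward. A position with no move is L. Any other position is W if it can reach an L in one move, else L.
n=0: no move → L
n=1: no move → L
n=2: no move → L
n=3: no move → L
n=4: no move → L
n=5: no move → L
n=6: →0(L), so W
n=7: →1(L), so W
n=8: →2(L), so W
n=9: →3(L), so W
n=10: →4(L), so W
n=11: →5(L), so W
n=12: →4(L), so W
n=13: →5(L), so W
n=14: →8(W), 6(W) — all W, so L
n=15: →9(W), 7(W) — all W, so L
n=16: →10(W), 8(W) — all W, so L
n=17: →11(W), 9(W) — all W, so L
n=18: →12(W), 10(W) — all W, so L
n=19: →13(W), 11(W) — all W, so L
n=20: →14(L), so W
n=21: →15(L), so W
n=22: →16(L), so W
n=23: →17(L), so W
n=24: →18(L), so W
n=25: →19(L), so W
n=26: →18(L), so W
n=27: →19(L), so W
n=28: →22(W), 20(W) — all W, so L
n=29: →23(W), 21(W) — all W, so L
n=30: →24(W), 22(W) — all W, so L
n=31: →25(W), 23(W) — all W, so L
n=32: →26(W), 24(W) — all W, so L
n=33: →27(W), 25(W) — all W, so L
n=34: →28(L), so W
n=35: →29(L), so W
n=36: →30(L), so W
n=37: →31(L), so W
n=38: →32(L), so W
n=39: →33(L), so W
From 39, the L positions reachable in one move are: 33, 31. Any move reaching one of these is winning.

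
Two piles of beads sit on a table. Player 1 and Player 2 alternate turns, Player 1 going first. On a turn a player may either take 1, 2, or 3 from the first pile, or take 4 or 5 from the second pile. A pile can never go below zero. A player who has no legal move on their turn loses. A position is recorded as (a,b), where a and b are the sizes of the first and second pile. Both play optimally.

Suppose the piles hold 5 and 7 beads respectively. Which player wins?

Build the W/L table. Terminal = L. A non-terminal position is W if it has a move to some L; otherwise it is L.
No move ever increases a pile, so every position that can arise here has a ≤ 5 and b ≤ 7; it is enough to label the cells with 0 ≤ a ≤ 5 and 0 ≤ b ≤ 7.
Every move lowers a or b (never raises either), so fill the grid row by row in increasing a, and left to right within a row: each cell's successors are then already labelled.
      b=0  b=1  b=2  b=3  b=4  b=5  b=6  b=7
a=0:    L    L    L    L    W    W    W    W
a=1:    W    W    W    W    L    L    L    L
a=2:    W    W    W    W    W    W    W    W
a=3:    W    W    W    W    W    W    W    W
a=4:    L    L    L    L    W    W    W    W
a=5:    W    W    W    W    L    L    L    L
Cells with no legal move (terminal, hence L): (0,0), (0,1), (0,2), (0,3).
The remaining L cells, each justified by listing all of its moves:
(1,4): only reaches (0,4)(W), (1,0)(W), all W → L
(1,5): only reaches (0,5)(W), (1,1)(W), (1,0)(W), all W → L
(1,6): only reaches (0,6)(W), (1,2)(W), (1,1)(W), all W → L
(1,7): only reaches (0,7)(W), (1,3)(W), (1,2)(W), all W → L
(4,0): only reaches (3,0)(W), (2,0)(W), (1,0)(W), all W → L
(4,1): only reaches (3,1)(W), (2,1)(W), (1,1)(W), all W → L
(4,2): only reaches (3,2)(W), (2,2)(W), (1,2)(W), all W → L
(4,3): only reaches (3,3)(W), (2,3)(W), (1,3)(W), all W → L
(5,4): only reaches (4,4)(W), (3,4)(W), (2,4)(W), (5,0)(W), all W → L
(5,5): only reaches (4,5)(W), (3,5)(W), (2,5)(W), (5,1)(W), (5,0)(W), all W → L
(5,6): only reaches (4,6)(W), (3,6)(W), (2,6)(W), (5,2)(W), (5,1)(W), all W → L
(5,7): only reaches (4,7)(W), (3,7)(W), (2,7)(W), (5,3)(W), (5,2)(W), all W → L
Every other cell has at least one move into one of the L cells above, so it is W.
Every move from (5,7) reaches a W position, so the mover loses.

Player 2 wins.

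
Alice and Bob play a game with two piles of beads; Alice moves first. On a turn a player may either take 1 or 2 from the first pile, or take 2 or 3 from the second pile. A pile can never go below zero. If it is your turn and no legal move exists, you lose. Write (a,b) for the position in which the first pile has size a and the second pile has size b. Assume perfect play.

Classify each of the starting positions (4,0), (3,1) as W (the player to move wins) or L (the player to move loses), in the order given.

Build the W/L table. Terminal = L. A non-terminal position is W if it has a move to some L; otherwise it is L.
No move ever increases a pile, so every position that can arise here has a ≤ 4 and b ≤ 1; it is enough to label the cells with 0 ≤ a ≤ 4 and 0 ≤ b ≤ 1.
Every move lowers a or b (never raises either), so fill the grid row by row in increasing a, and left to right within a row: each cell's successors are then already labelled.
      b=0  b=1
a=0:    L    L
a=1:    W    W
a=2:    W    W
a=3:    L    L
a=4:    W    W
Cells with no legal move (terminal, hence L): (0,0), (0,1).
The remaining L cells, each justified by listing all of its moves:
(3,0): L (options (2,0)(W), (1,0)(W) are all W)
(3,1): L (options (2,1)(W), (1,1)(W) are all W)
Every other cell has at least one move into one of the L cells above, so it is W.
(4,0): the move to (3,0) reaches an L cell, so W
(3,1): one of the L cells justified above, so L

(4,0): W, (3,1): L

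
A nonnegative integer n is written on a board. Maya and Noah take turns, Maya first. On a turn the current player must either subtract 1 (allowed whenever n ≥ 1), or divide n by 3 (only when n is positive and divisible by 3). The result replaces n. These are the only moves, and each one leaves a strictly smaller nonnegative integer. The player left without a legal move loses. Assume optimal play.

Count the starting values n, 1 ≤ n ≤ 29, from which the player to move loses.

Build the W/L table. Terminal = L. A non-terminal position is W if it has a move to some L; otherwise it is L.
n=0: no move → L
n=1: reaches L-position 0 → W
n=2: only reaches 1(W), which is W → L
n=3: reaches L-position 2 → W
n=4: only reaches 3(W), which is W → L
n=5: reaches L-position 4 → W
n=6: reaches L-position 2 → W
n=7: only reaches 6(W), which is W → L
n=8: reaches L-position 7 → W
n=9: only reaches 3(W), 8(W), all W → L
n=10: reaches L-position 9 → W
n=11: only reaches 10(W), which is W → L
n=12: reaches L-position 4 → W
n=13: only reaches 12(W), which is W → L
n=14: reaches L-position 13 → W
n=15: only reaches 5(W), 14(W), all W → L
n=16: reaches L-position 15 → W
n=17: only reaches 16(W), which is W → L
n=18: reaches L-position 17 → W
n=19: only reaches 18(W), which is W → L
n=20: reaches L-position 19 → W
n=21: reaches L-position 7 → W
n=22: only reaches 21(W), which is W → L
n=23: reaches L-position 22 → W
n=24: only reaches 8(W), 23(W), all W → L
n=25: reaches L-position 24 → W
n=26: only reaches 25(W), which is W → L
n=27: reaches L-position 9 → W
n=28: only reaches 27(W), which is W → L
n=29: reaches L-position 28 → W
L entries with 1 ≤ n ≤ 29 (n=0 is outside the asked range and is not counted): n = 2, 4, 7, 9, 11, 13, 15, 17, 19, 22, 24, 26, 28; that makes 13.

13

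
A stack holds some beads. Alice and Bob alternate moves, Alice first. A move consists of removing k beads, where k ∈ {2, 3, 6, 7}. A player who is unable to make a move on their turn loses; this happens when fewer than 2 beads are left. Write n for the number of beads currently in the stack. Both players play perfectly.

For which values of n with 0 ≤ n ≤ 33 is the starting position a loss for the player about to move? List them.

0, 1, 5, 9, 10, 14, 18, 19, 23, 27, 28, 32

Positions with no move are L. A position that does have a move is losing for the player to move precisely when every available move leads to a winning position for the opponent. Fill in the labels:
n=0: no move → L
n=1: no move → L
n=2: can move to 0, which is L ⇒ W
n=3: can move to 1, which is L ⇒ W
n=4: can move to 1, which is L ⇒ W
n=5: moves to 3(W), 2(W); every one is W ⇒ L
n=6: can move to 0, which is L ⇒ W
n=7: can move to 5, which is L ⇒ W
n=8: can move to 5, which is L ⇒ W
n=9: moves to 7(W), 6(W), 3(W), 2(W); every one is W ⇒ L
n=10: moves to 8(W), 7(W), 4(W), 3(W); every one is W ⇒ L
n=11: can move to 9, which is L ⇒ W
n=12: can move to 10, which is L ⇒ W
n=13: can move to 10, which is L ⇒ W
n=14: moves to 12(W), 11(W), 8(W), 7(W); every one is W ⇒ L
n=15: can move to 9, which is L ⇒ W
n=16: can move to 14, which is L ⇒ W
n=17: can move to 14, which is L ⇒ W
n=18: moves to 16(W), 15(W), 12(W), 11(W); every one is W ⇒ L
n=19: moves to 17(W), 16(W), 13(W), 12(W); every one is W ⇒ L
n=20: can move to 18, which is L ⇒ W
n=21: can move to 19, which is L ⇒ W
n=22: can move to 19, which is L ⇒ W
n=23: moves to 21(W), 20(W), 17(W), 16(W); every one is W ⇒ L
n=24: can move to 18, which is L ⇒ W
n=25: can move to 23, which is L ⇒ W
n=26: can move to 23, which is L ⇒ W
n=27: moves to 25(W), 24(W), 21(W), 20(W); every one is W ⇒ L
n=28: moves to 26(W), 25(W), 22(W), 21(W); every one is W ⇒ L
n=29: can move to 27, which is L ⇒ W
n=30: can move to 28, which is L ⇒ W
n=31: can move to 28, which is L ⇒ W
n=32: moves to 30(W), 29(W), 26(W), 25(W); every one is W ⇒ L
n=33: can move to 27, which is L ⇒ W
Reading off the rows marked L gives the requested list; there are 12 such values of n.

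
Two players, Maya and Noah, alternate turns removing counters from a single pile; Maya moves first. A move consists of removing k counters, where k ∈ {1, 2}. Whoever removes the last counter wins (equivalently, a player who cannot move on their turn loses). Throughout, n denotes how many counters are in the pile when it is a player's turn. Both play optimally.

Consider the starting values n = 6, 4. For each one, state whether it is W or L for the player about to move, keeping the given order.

Compute win/loss labels from the base case upward. A position with no move is L. Any other position is W if it can reach an L in one move, else L.
n=0: no move → L
n=1: →0(L), so W
n=2: →0(L), so W
n=3: →2(W), 1(W) — all W, so L
n=4: →3(L), so W
n=5: →3(L), so W
n=6: →5(W), 4(W) — all W, so L

6: L, 4: W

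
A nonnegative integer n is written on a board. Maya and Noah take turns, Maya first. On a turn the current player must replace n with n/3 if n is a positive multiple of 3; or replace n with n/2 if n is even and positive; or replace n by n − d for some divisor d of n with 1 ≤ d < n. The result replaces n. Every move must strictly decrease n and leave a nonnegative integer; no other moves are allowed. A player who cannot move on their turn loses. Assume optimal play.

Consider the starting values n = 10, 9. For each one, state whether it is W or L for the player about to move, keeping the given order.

10: W, 9: L

Build the W/L table. Terminal = L. A non-terminal position is W if it has a move to some L; otherwise it is L.
n=0: no move → L
n=1: no move → L
n=2: reaches L-position 1 → W
n=3: reaches L-position 1 → W
n=4: only reaches 2(W), 3(W), all W → L
n=5: reaches L-position 4 → W
n=6: reaches L-position 4 → W
n=7: only reaches 6(W), which is W → L
n=8: reaches L-position 4 → W
n=9: only reaches 3(W), 6(W), 8(W), all W → L
n=10: reaches L-position 9 → W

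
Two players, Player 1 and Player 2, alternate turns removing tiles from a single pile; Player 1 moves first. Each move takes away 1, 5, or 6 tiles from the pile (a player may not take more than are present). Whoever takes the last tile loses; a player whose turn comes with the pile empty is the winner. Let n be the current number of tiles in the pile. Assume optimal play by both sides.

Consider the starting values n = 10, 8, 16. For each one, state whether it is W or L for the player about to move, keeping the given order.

Work bottom-up. With no move the player to move wins. Otherwise the position is W if at least one move leads to an L position for the opponent, and L if every move leads to a W.
n=0: no move; the opponent has just taken the last tile and therefore loses → W
n=1: →0(W) only, which is W, so L
n=2: →1(L), so W
n=3: →2(W) only, which is W, so L
n=4: →3(L), so W
n=5: →4(W), 0(W) — all W, so L
n=6: →5(L), so W
n=7: →1(L), so W
n=8: →3(L), so W
n=9: →3(L), so W
n=10: →5(L), so W
n=11: →5(L), so W
n=12: →11(W), 7(W), 6(W) — all W, so L
n=13: →12(L), so W
n=14: →13(W), 9(W), 8(W) — all W, so L
n=15: →14(L), so W
n=16: →15(W), 11(W), 10(W) — all W, so L

10: W, 8: W, 16: L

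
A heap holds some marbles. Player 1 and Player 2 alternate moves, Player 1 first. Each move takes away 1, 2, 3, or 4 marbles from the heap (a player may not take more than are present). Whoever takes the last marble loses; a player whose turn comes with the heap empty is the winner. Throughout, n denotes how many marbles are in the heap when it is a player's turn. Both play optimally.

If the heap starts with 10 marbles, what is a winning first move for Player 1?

Build the W/L table. Terminal = W. A non-terminal position is W if it has a move to some L; otherwise it is L.
n=0: no move; the opponent has just taken the last marble and therefore loses → W
n=1: →0(W) only, which is W, so L
n=2: →1(L), so W
n=3: →1(L), so W
n=4: →1(L), so W
n=5: →1(L), so W
n=6: →5(W), 4(W), 3(W), 2(W) — all W, so L
n=7: →6(L), so W
n=8: →6(L), so W
n=9: →6(L), so W
n=10: →6(L), so W
From 10, the L positions reachable in one move are: 6.

Remove 4, leaving 6.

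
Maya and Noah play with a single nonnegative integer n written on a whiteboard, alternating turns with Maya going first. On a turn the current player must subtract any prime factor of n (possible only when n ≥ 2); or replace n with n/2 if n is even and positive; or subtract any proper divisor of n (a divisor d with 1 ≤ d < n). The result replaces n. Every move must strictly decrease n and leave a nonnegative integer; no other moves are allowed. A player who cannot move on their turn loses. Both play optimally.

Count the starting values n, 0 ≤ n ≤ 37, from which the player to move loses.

Compute win/loss labels from the base case upward. A position with no move is L. Any other position is W if it can reach an L in one move, else L.
n=0: no move → L
n=1: no move → L
n=2: can move to 0, which is L ⇒ W
n=3: can move to 0, which is L ⇒ W
n=4: moves to 2(W), 3(W); every one is W ⇒ L
n=5: can move to 0, which is L ⇒ W
n=6: can move to 4, which is L ⇒ W
n=7: can move to 0, which is L ⇒ W
n=8: can move to 4, which is L ⇒ W
n=9: moves to 6(W), 8(W); every one is W ⇒ L
n=10: can move to 9, which is L ⇒ W
n=11: can move to 0, which is L ⇒ W
n=12: can move to 9, which is L ⇒ W
n=13: can move to 0, which is L ⇒ W
n=14: moves to 7(W), 12(W), 13(W); every one is W ⇒ L
n=15: can move to 14, which is L ⇒ W
n=16: can move to 14, which is L ⇒ W
n=17: can move to 0, which is L ⇒ W
n=18: can move to 9, which is L ⇒ W
n=19: can move to 0, which is L ⇒ W
n=20: moves to 10(W), 15(W), 16(W), 18(W), 19(W); every one is W ⇒ L
n=21: can move to 14, which is L ⇒ W
n=22: can move to 20, which is L ⇒ W
n=23: can move to 0, which is L ⇒ W
n=24: can move to 20, which is L ⇒ W
n=25: can move to 20, which is L ⇒ W
n=26: moves to 13(W), 24(W), 25(W); every one is W ⇒ L
n=27: can move to 26, which is L ⇒ W
n=28: can move to 14, which is L ⇒ W
n=29: can move to 0, which is L ⇒ W
n=30: can move to 20, which is L ⇒ W
n=31: can move to 0, which is L ⇒ W
n=32: moves to 16(W), 24(W), 28(W), 30(W), 31(W); every one is W ⇒ L
n=33: can move to 32, which is L ⇒ W
n=34: can move to 32, which is L ⇒ W
n=35: moves to 28(W), 30(W), 34(W); every one is W ⇒ L
n=36: can move to 32, which is L ⇒ W
n=37: can move to 0, which is L ⇒ W
L entries with 0 ≤ n ≤ 37: n = 0, 1, 4, 9, 14, 20, 26, 32, 35; that makes 9.

9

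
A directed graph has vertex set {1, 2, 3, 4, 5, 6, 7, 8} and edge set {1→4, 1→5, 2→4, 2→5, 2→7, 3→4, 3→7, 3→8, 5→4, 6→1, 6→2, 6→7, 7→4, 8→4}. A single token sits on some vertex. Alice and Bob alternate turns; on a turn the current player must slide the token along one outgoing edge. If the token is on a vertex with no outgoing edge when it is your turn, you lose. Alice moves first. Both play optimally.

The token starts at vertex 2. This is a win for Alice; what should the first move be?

Move to 4.

Label each position W (a win for the player to move) or L (a loss). A position with no legal move is L; any other position is W exactly when some move reaches an L, and L when every move reaches a W.
Every edge goes from a vertex to one that appears earlier in the order 4, 7, 5, 2, 8, 3, 1, 6, so processing vertices in that order labels each vertex after all of its successors.
4: no outgoing edge → L
7: W (go to 4, an L position)
5: W (go to 4, an L position)
2: W (go to 4, an L position)
8: W (go to 4, an L position)
3: W (go to 4, an L position)
1: W (go to 4, an L position)
6: L (options 1(W), 2(W), 7(W) are all W)
From 2, the L positions reachable in one move are: 4.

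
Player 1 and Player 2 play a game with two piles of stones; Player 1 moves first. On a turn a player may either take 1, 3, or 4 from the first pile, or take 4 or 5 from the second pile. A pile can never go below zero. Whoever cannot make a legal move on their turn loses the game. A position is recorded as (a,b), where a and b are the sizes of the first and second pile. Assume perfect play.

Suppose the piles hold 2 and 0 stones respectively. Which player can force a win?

Player 2 wins.

Build the W/L table. Terminal = L. A non-terminal position is W if it has a move to some L; otherwise it is L.
No move ever increases a pile, so every position that can arise here has a ≤ 2 and b ≤ 0; it is enough to label the cells with 0 ≤ a ≤ 2 and 0 ≤ b ≤ 0.
Every move lowers a or b (never raises either), so fill the grid row by row in increasing a, and left to right within a row: each cell's successors are then already labelled.
      b=0
a=0:    L
a=1:    W
a=2:    L
Cells with no legal move (terminal, hence L): (0,0).
The remaining L cells, each justified by listing all of its moves:
(2,0): the only move is to (1,0)(W), a W ⇒ L
Every other cell has at least one move into one of the L cells above, so it is W.
The starting position (2,0) is L: whatever Player 1 does, the opponent receives a W position.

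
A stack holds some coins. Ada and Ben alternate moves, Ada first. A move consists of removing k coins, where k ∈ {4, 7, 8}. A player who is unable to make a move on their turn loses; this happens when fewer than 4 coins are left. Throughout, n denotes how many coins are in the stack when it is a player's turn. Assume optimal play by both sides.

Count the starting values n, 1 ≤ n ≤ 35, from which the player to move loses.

11

Classify positions by backward induction: terminal positions (no move available) are L. From any other position, the mover wins iff some move reaches an L.
n=0: no move → L
n=1: no move → L
n=2: no move → L
n=3: no move → L
n=4: →0(L), so W
n=5: →1(L), so W
n=6: →2(L), so W
n=7: →3(L), so W
n=8: →1(L), so W
n=9: →2(L), so W
n=10: →3(L), so W
n=11: →3(L), so W
n=12: →8(W), 5(W), 4(W) — all W, so L
n=13: →9(W), 6(W), 5(W) — all W, so L
n=14: →10(W), 7(W), 6(W) — all W, so L
n=15: →11(W), 8(W), 7(W) — all W, so L
n=16: →12(L), so W
n=17: →13(L), so W
n=18: →14(L), so W
n=19: →15(L), so W
n=20: →13(L), so W
n=21: →14(L), so W
n=22: →15(L), so W
n=23: →15(L), so W
n=24: →20(W), 17(W), 16(W) — all W, so L
n=25: →21(W), 18(W), 17(W) — all W, so L
n=26: →22(W), 19(W), 18(W) — all W, so L
n=27: →23(W), 20(W), 19(W) — all W, so L
n=28: →24(L), so W
n=29: →25(L), so W
n=30: →26(L), so W
n=31: →27(L), so W
n=32: →25(L), so W
n=33: →26(L), so W
n=34: →27(L), so W
n=35: →27(L), so W
L entries with 1 ≤ n ≤ 35 (n=0 is outside the asked range and is not counted): n = 1, 2, 3, 12, 13, 14, 15, 24, 25, 26, 27; that makes 11.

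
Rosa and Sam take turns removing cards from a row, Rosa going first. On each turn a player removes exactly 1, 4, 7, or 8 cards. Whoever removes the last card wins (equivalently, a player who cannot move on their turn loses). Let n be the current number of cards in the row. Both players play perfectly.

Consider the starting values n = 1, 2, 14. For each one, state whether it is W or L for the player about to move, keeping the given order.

Build the W/L table. Terminal = L. A non-terminal position is W if it has a move to some L; otherwise it is L.
n=0: no move → L
n=1: W (go to 0, an L position)
n=2: L (sole option 1(W) is W)
n=3: W (go to 2, an L position)
n=4: W (go to 0, an L position)
n=5: L (options 4(W), 1(W) are all W)
n=6: W (go to 5, an L position)
n=7: W (go to 0, an L position)
n=8: W (go to 0, an L position)
n=9: W (go to 5, an L position)
n=10: W (go to 2, an L position)
n=11: L (options 10(W), 7(W), 4(W), 3(W) are all W)
n=12: W (go to 11, an L position)
n=13: W (go to 5, an L position)
n=14: L (options 13(W), 10(W), 7(W), 6(W) are all W)

1: W, 2: L, 14: L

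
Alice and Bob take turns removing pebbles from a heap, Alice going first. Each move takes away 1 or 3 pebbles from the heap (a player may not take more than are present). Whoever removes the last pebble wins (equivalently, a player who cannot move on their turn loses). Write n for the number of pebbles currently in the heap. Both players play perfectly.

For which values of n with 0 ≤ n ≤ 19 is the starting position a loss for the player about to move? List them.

Label each position W (a win for the player to move) or L (a loss). A position with no legal move is L; any other position is W exactly when some move reaches an L, and L when every move reaches a W.
n=0: no move → L
n=1: reaches L-position 0 → W
n=2: only reaches 1(W), which is W → L
n=3: reaches L-position 2 → W
n=4: only reaches 3(W), 1(W), all W → L
n=5: reaches L-position 4 → W
n=6: only reaches 5(W), 3(W), all W → L
n=7: reaches L-position 6 → W
n=8: only reaches 7(W), 5(W), all W → L
n=9: reaches L-position 8 → W
n=10: only reaches 9(W), 7(W), all W → L
n=11: reaches L-position 10 → W
n=12: only reaches 11(W), 9(W), all W → L
n=13: reaches L-position 12 → W
n=14: only reaches 13(W), 11(W), all W → L
n=15: reaches L-position 14 → W
n=16: only reaches 15(W), 13(W), all W → L
n=17: reaches L-position 16 → W
n=18: only reaches 17(W), 15(W), all W → L
n=19: reaches L-position 18 → W
Reading off the rows marked L gives the requested list; there are 10 such values of n.

0, 2, 4, 6, 8, 10, 12, 14, 16, 18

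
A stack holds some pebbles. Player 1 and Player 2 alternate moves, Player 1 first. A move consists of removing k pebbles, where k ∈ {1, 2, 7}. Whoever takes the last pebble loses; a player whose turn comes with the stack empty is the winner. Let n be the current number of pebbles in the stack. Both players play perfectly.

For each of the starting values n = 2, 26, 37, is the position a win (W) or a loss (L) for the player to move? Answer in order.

Build the W/L table. Terminal = W. A non-terminal position is W if it has a move to some L; otherwise it is L.
n=0: no move; the opponent has just taken the last pebble and therefore loses → W
n=1: only reaches 0(W), which is W → L
n=2: reaches L-position 1 → W
n=3: reaches L-position 1 → W
n=4: only reaches 3(W), 2(W), all W → L
n=5: reaches L-position 4 → W
n=6: reaches L-position 4 → W
n=7: only reaches 6(W), 5(W), 0(W), all W → L
n=8: reaches L-position 7 → W
n=9: reaches L-position 7 → W
n=10: only reaches 9(W), 8(W), 3(W), all W → L
n=11: reaches L-position 10 → W
n=12: reaches L-position 10 → W
n=13: only reaches 12(W), 11(W), 6(W), all W → L
n=14: reaches L-position 13 → W
n=15: reaches L-position 13 → W
n=16: only reaches 15(W), 14(W), 9(W), all W → L
n=17: reaches L-position 16 → W
n=18: reaches L-position 16 → W
n=19: only reaches 18(W), 17(W), 12(W), all W → L
n=20: reaches L-position 19 → W
n=21: reaches L-position 19 → W
n=22: only reaches 21(W), 20(W), 15(W), all W → L
n=23: reaches L-position 22 → W
n=24: reaches L-position 22 → W
n=25: only reaches 24(W), 23(W), 18(W), all W → L
n=26: reaches L-position 25 → W
n=27: reaches L-position 25 → W
n=28: only reaches 27(W), 26(W), 21(W), all W → L
n=29: reaches L-position 28 → W
n=30: reaches L-position 28 → W
n=31: only reaches 30(W), 29(W), 24(W), all W → L
n=32: reaches L-position 31 → W
n=33: reaches L-position 31 → W
n=34: only reaches 33(W), 32(W), 27(W), all W → L
n=35: reaches L-position 34 → W
n=36: reaches L-position 34 → W
n=37: only reaches 36(W), 35(W), 30(W), all W → L

2: W, 26: W, 37: L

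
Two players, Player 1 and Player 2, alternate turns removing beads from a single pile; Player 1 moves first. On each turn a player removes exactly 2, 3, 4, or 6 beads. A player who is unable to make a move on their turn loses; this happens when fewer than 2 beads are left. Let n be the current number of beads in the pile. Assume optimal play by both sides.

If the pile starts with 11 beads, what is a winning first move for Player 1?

Remove 2, leaving 9.

Work bottom-up. With no move the player to move loses. Otherwise the position is W if at least one move leads to an L position for the opponent, and L if every move leads to a W.
n=0: no move → L
n=1: no move → L
n=2: →0(L), so W
n=3: →1(L), so W
n=4: →1(L), so W
n=5: →1(L), so W
n=6: →0(L), so W
n=7: →1(L), so W
n=8: →6(W), 5(W), 4(W), 2(W) — all W, so L
n=9: →7(W), 6(W), 5(W), 3(W) — all W, so L
n=10: →8(L), so W
n=11: →9(L), so W
From 11, the L positions reachable in one move are: 9, 8. Any move reaching one of these is winning.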